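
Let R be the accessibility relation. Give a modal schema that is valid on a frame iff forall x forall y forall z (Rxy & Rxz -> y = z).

◇ψ → □ψ

A defining formula is ◇ψ → □ψ (the CD axiom).
Suppose ◇ψ→□ψ is valid. Take Rxy, Rxz and set V(ψ)={y}. Then ◇ψ at x, so □ψ at x, so ψ at z, i.e. z=y.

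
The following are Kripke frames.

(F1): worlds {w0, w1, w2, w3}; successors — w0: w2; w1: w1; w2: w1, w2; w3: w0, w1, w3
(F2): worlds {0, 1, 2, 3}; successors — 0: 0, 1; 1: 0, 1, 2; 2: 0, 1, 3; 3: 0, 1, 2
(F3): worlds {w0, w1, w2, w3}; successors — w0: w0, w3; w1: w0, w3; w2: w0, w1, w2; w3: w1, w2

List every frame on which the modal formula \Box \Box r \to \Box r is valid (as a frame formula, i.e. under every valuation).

(F1), (F3)

This is the axiom for density; its first-order frame correspondent is \forall x \forall y (Rxy \to \exists z (Rxz \wedge Rzy)).
(F1): satisfies the condition.
(F2): fails — R23 but no z with R2z and Rz3.
(F3): satisfies the condition.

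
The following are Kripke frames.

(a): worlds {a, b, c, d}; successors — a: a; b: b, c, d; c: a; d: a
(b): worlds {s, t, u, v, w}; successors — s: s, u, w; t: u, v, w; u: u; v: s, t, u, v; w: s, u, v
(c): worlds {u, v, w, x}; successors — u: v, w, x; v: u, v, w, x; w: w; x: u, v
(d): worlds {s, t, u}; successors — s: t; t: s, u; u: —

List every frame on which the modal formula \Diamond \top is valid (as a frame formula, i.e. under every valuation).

Frame correspondent (Sahlqvist): \forall x \exists y Rxy — i.e. seriality.
(a): holds.
(b): holds.
(c): holds.
(d): fails — world u has no successor.

(a), (b), (c)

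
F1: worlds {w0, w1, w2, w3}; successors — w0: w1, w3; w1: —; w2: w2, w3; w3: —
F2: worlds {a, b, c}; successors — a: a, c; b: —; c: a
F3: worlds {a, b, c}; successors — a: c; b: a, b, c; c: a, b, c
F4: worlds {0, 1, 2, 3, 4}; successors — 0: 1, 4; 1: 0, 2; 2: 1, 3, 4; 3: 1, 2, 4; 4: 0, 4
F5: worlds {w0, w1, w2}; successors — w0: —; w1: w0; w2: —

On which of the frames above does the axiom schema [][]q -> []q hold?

This is the axiom for density; its first-order frame correspondent is forall x forall y (Rxy -> exists z (Rxz & Rzy)).
F1: fails — Rw0w1 but no z with Rw0z and Rzw1.
F2: satisfies the condition.
F3: satisfies the condition.
F4: fails — R10 but no z with R1z and Rz0.
F5: fails — Rw1w0 but no z with Rw1z and Rzw0.

F2, F3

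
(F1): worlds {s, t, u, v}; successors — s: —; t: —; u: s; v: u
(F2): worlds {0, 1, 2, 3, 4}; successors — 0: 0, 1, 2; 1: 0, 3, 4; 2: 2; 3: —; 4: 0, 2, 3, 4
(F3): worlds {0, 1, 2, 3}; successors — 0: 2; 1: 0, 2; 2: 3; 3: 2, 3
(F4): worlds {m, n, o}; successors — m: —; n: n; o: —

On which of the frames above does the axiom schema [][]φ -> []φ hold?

Frame correspondent (Sahlqvist): forall x forall y (Rxy -> exists z (Rxz & Rzy)) — i.e. density.
(F1): fails — Rus but no z with Ruz and Rzs.
(F2): condition met.
(F3): fails — R10 but no z with R1z and Rz0.
(F4): condition met.

(F2), (F4)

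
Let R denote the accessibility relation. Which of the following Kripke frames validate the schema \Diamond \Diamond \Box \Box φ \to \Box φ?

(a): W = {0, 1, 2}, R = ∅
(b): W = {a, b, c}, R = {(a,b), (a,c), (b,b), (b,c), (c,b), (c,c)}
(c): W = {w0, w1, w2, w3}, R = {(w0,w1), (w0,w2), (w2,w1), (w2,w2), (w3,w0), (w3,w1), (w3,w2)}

(a), (b)

Frame correspondent (Sahlqvist): \forall x \forall y \forall z ((x R^2 y \wedge xRz) \to \exists w (y R^2 w \wedge z = w)) — i.e. a generalized confluence (Geach) condition.
(a): holds.
(b): holds.
(c): fails — w0R²w1, w0Rw1 but no w with w1R²w and w1=w.
Valid on: (a), (b).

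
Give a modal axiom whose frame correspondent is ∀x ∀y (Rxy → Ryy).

This is shift-reflexivity; the standard corresponding axiom is T□: □(□s → s).
Suppose □(□s→s) is valid. Take Rxy and set V(s)={w : Ryw}. Then at y, □s holds; since □(□s→s) at x, □s→s at y, so s at y, i.e. Ryy.

□(□s → s)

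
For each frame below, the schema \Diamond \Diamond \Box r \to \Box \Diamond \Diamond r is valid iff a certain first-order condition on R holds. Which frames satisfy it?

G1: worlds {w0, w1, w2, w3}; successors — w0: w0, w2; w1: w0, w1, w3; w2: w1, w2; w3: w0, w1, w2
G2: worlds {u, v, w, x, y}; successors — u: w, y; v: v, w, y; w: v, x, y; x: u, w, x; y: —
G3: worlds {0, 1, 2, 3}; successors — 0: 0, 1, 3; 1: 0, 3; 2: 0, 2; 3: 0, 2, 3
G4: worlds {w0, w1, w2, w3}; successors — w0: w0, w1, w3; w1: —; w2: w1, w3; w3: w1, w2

G1, G3

The schema corresponds to a generalized confluence (Geach) condition: \forall x \forall y \forall z ((x R^2 y \wedge xRz) \to \exists w (yRw \wedge z R^2 w)).
G1: satisfies the condition.
G2: fails — uR²v, uRy but no t with vRt and yR²t.
G3: satisfies the condition.
G4: fails — w0R²w0, w0Rw1 but no w with w0Rw and w1R²w.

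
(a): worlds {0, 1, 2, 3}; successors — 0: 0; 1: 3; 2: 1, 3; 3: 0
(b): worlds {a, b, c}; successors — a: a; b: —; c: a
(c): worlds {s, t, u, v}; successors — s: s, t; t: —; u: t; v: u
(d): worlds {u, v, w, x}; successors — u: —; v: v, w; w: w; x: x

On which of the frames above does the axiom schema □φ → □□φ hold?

The schema corresponds to transitivity: ∀x ∀y ∀z (Rxy ∧ Ryz → Rxz).
(a): fails — R23 and R30 but not R20.
(b): condition met.
(c): fails — Rvu and Rut but not Rvt.
(d): condition met.
Valid on: (b), (d).

(b), (d)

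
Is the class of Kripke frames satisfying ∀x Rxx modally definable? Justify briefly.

Yes: it is reflexivity, defined by the T schema □q → q.
Suppose □q→q is valid. At any x set V(q)={w : Rxw}. Then □q holds at x, so q holds at x, i.e. Rxx.

Definable; □q → q defines it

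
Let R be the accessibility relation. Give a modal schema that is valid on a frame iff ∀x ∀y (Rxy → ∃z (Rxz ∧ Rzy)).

□□r → □r

This is density; the standard corresponding axiom is C4: □□r → □r.
Suppose □□r→□r is valid. Take Rxy and set V(r)={w : xR²w}. Then □□r at x, so □r at x, so r at y, i.e. ∃z(Rxz∧Rzy).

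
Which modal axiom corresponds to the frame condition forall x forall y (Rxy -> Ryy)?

A defining formula is □(□s → s) (the T□ axiom).
Suppose □(□s→s) is valid. Take Rxy and set V(s)={w : Ryw}. Then at y, □s holds; since □(□s→s) at x, □s→s at y, so s at y, i.e. Ryy.

□(□s → s)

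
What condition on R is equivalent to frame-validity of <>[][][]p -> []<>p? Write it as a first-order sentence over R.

forall x forall y forall z ((xRy & xRz) -> exists w (y R^3 w & zRw))

This is a Sahlqvist (Geach-type) schema ◇^1□^3p → □^1◇^1p.
Minimal-valuation argument: fix x; take any y with xR^1y and any z with xR^1z. Set V(p) to the set of worlds R-reachable from y in exactly 3 steps. Then □^3p holds at y, so the antecedent holds at x; validity forces ◇^1p at z, giving a w with zR^1w and yR^3w.
First-order correspondent: forall x forall y forall z ((xRy & xRz) -> exists w (y R^3 w & zRw)).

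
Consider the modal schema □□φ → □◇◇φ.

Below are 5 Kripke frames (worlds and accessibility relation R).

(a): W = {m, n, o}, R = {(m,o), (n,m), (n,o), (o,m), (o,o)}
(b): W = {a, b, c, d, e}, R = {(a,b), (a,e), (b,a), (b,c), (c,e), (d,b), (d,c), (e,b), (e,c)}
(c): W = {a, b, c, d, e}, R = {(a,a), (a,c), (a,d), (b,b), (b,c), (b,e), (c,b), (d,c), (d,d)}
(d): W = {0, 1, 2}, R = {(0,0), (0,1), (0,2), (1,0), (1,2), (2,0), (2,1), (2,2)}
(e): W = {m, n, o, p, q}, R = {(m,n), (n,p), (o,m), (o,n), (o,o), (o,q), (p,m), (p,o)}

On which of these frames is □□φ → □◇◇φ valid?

The schema corresponds to a generalized confluence (Geach) condition: ∀x ∀z (xRz → ∃w (xR²w ∧ zR²w)).
(a): holds.
(b): holds.
(c): fails — bRe but no w with bR²w and eR²w.
(d): holds.
(e): fails — mRn but no w with mR²w and nR²w.

(a), (b), (d)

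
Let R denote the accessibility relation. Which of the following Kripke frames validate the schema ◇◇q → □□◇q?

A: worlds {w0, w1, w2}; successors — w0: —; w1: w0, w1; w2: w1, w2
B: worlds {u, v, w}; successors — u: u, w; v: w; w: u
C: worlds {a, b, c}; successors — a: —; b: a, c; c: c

C

The schema corresponds to a generalized confluence (Geach) condition: ∀x ∀y ∀z ((xR²y ∧ xR²z) → ∃w (y = w ∧ zRw)).
A: fails — w1R²w0, w1R²w0 but no w with w0=w and w0Rw.
B: fails — uR²w, uR²w but no t with w=t and wRt.
C: satisfies the condition.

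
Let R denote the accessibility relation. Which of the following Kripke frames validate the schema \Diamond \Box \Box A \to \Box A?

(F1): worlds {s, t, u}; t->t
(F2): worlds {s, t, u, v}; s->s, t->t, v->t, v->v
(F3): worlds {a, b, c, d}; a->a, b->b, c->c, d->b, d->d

The schema corresponds to a generalized confluence (Geach) condition: \forall x \forall y \forall z ((xRy \wedge xRz) \to \exists w (y R^2 w \wedge z = w)).
(F1): satisfies the condition.
(F2): fails — vRt, vRv but no w with tR²w and v=w.
(F3): fails — dRb, dRd but no w with bR²w and d=w.
Valid on: (F1).

(F1)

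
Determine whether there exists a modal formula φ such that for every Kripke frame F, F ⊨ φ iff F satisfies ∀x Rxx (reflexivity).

Definable; □r → r defines it

The condition is reflexivity. A defining modal formula is □r → r.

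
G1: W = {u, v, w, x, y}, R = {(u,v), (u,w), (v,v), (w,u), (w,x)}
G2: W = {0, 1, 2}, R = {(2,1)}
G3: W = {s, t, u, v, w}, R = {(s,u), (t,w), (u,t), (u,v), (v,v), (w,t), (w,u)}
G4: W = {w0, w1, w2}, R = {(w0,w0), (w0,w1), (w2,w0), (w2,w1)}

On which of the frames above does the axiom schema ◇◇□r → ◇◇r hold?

The schema corresponds to a generalized confluence (Geach) condition: ∀x ∀y (xR²y → ∃w (yRw ∧ xR²w)).
G1: fails — uR²x but no t with xRt and uR²t.
G2: ✓.
G3: fails — sR²t but no w* with tRw* and sR²w*.
G4: fails — w0R²w1 but no w with w1Rw and w0R²w.
Valid on: G2.

G2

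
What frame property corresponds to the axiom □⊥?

□⊥ is valid iff no world has any successor (otherwise □⊥ fails at any world with one).
Conversely, any frame satisfying ∀x ∀y ¬Rxy validates the schema.
So the correspondent is emptiness of R.

emptiness of R: ∀x ∀y ¬Rxy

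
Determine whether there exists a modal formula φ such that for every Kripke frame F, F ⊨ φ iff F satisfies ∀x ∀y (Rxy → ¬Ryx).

No — not modally definable

Any modally definable frame class is closed under surjective bounded morphisms.
The 3-cycle (worlds s,t,u with s→t→u→s) is asymmetric. Mapping every world to a single reflexive point • is a surjective bounded morphism, and the reflexive point is not asymmetric (R•• but asymmetry requires ¬R••).
Hence asymmetry is not modally definable.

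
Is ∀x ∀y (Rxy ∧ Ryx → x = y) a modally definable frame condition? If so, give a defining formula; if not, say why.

If a class were modally definable it would be closed under surjective bounded morphisms (Goldblatt–Thomason).
The 4-cycle (worlds s,t,u,v with s→t→u→v→s) is antisymmetric. Sending even-indexed worlds to a and odd-indexed worlds to b is a surjective bounded morphism onto the two-world frame with a↔b, which is not antisymmetric.
Hence antisymmetry is not modally definable.

No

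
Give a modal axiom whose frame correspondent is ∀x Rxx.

□r → r

This is reflexivity; the standard corresponding axiom is T: □r → r.
Suppose □r→r is valid. At any x set V(r)={w : Rxw}. Then □r holds at x, so r holds at x, i.e. Rxx.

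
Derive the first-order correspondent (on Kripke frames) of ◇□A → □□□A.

∀x ∀y ∀z ((xRy ∧ xR³z) → ∃w (yRw ∧ z = w))

This is a Sahlqvist (Geach-type) schema ◇^1□^1A → □^3◇^0A.
First-order correspondent: ∀x ∀y ∀z ((xRy ∧ xR³z) → ∃w (yRw ∧ z = w)).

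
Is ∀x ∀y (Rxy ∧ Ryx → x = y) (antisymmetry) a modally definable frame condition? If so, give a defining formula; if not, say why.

Modal frame validity is preserved under surjective bounded morphisms.
The 8-cycle (worlds a,b,c,d,e,f,g,h with a→b→c→d→e→f→g→h→a) is antisymmetric. Sending even-indexed worlds to • and odd-indexed worlds to ∘ is a surjective bounded morphism onto the two-world frame with •↔∘, which is not antisymmetric.
So the class is not modally definable.

No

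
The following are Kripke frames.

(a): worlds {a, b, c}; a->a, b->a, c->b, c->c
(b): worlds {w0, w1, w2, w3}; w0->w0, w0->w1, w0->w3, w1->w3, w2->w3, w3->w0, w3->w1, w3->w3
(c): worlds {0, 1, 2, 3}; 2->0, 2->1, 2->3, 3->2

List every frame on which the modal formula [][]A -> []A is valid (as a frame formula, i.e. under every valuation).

Frame correspondent (Sahlqvist): forall x forall y (Rxy -> exists z (Rxz & Rzy)) — i.e. density.
(a): ✓.
(b): ✓.
(c): fails — R23 but no z with R2z and Rz3.
Valid on: (a), (b).

(a), (b)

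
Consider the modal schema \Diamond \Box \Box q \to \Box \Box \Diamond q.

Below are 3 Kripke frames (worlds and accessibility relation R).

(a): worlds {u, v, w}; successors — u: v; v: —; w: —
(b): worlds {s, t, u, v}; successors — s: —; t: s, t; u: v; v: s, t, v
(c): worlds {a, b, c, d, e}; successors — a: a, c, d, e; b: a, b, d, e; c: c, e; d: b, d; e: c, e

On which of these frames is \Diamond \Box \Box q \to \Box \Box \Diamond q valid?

The schema corresponds to a generalized confluence (Geach) condition: \forall x \forall y \forall z ((xRy \wedge x R^2 z) \to \exists w (y R^2 w \wedge zRw)).
(a): condition met.
(b): fails — tRs, tR²s but no w with sR²w and sRw.
(c): fails — aRc, aR²d but no w with cR²w and dRw.
Valid on: (a).

(a)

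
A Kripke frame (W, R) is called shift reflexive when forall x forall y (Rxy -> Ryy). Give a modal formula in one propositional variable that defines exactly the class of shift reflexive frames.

□(□ψ → ψ)

This is shift-reflexivity; the standard corresponding axiom is T□: □(□ψ → ψ).
Suppose □(□ψ→ψ) is valid. Take Rxy and set V(ψ)={w : Ryw}. Then at y, □ψ holds; since □(□ψ→ψ) at x, □ψ→ψ at y, so ψ at y, i.e. Ryy.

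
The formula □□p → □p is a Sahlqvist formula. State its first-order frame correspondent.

density

Suppose □□p→□p is valid. Take Rxy and set V(p)={w : xR²w}. Then □□p at x, so □p at x, so p at y, i.e. ∃z(Rxz∧Rzy).
Conversely, on a frame with density the schema holds at every world under every valuation.
Frame condition: ∀x ∀y (Rxy → ∃z (Rxz ∧ Rzy)).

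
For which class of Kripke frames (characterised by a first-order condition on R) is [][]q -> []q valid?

Suppose □□q→□q is valid. Take Rxy and set V(q)={w : xR²w}. Then □□q at x, so □q at x, so q at y, i.e. ∃z(Rxz∧Rzy).
Conversely, any frame satisfying forall x forall y (Rxy -> exists z (Rxz & Rzy)) validates the schema.
So the correspondent is density.

density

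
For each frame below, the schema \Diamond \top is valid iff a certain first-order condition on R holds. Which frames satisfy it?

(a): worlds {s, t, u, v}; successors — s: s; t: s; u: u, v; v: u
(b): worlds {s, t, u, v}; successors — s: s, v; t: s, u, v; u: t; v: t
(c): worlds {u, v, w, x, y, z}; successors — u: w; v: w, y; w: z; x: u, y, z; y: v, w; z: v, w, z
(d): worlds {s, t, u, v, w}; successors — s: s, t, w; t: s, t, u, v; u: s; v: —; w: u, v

(a), (b), (c)

Frame correspondent (Sahlqvist): \forall x \exists y Rxy — i.e. seriality.
(a): satisfies the condition.
(b): satisfies the condition.
(c): satisfies the condition.
(d): fails — world v has no successor.
Valid on: (a), (b), (c).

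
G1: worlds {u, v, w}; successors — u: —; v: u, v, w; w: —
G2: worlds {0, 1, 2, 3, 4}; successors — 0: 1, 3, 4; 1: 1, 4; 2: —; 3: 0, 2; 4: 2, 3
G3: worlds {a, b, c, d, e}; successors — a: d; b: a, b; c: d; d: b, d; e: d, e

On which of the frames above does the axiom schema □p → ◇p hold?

G3

This is the axiom for seriality; its first-order frame correspondent is ∀x ∃y Rxy.
G1: fails — world u has no successor.
G2: fails — world 2 has no successor.
G3: ✓.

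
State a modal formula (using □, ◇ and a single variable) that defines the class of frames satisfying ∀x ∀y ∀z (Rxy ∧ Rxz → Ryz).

This is the Euclidean property; the standard corresponding axiom is 5: ◇ψ → □◇ψ.

◇ψ → □◇ψ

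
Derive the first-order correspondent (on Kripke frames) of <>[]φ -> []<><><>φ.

forall x forall y forall z ((xRy & xRz) -> exists w (yRw & z R^3 w))

This is a Sahlqvist (Geach-type) schema ◇^1□^1φ → □^1◇^3φ.
First-order correspondent: forall x forall y forall z ((xRy & xRz) -> exists w (yRw & z R^3 w)).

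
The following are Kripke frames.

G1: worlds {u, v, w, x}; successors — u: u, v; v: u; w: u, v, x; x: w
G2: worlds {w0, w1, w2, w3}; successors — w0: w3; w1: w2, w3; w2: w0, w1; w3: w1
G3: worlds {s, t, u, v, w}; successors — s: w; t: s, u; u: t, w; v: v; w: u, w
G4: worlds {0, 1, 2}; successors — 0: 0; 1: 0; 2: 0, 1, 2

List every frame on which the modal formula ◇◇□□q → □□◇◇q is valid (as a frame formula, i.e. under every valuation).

The schema corresponds to a generalized confluence (Geach) condition: ∀x ∀y ∀z ((xR²y ∧ xR²z) → ∃w (yR²w ∧ zR²w)).
G1: holds.
G2: holds.
G3: holds.
G4: holds.

G1, G2, G3, G4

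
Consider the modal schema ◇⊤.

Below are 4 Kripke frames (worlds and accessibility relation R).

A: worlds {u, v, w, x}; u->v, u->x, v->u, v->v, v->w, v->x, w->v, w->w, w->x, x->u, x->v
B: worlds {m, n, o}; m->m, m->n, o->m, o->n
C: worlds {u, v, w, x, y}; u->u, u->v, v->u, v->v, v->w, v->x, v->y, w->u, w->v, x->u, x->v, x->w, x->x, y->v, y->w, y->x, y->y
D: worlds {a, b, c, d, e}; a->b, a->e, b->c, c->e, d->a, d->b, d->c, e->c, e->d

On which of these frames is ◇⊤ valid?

The schema corresponds to seriality: ∀x ∃y Rxy.
A: ✓.
B: fails — world n has no successor.
C: ✓.
D: ✓.

A, C, D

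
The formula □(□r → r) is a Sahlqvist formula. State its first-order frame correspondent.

shift-reflexivity: ∀x ∀y (Rxy → Ryy)

This is the T□ axiom.
It corresponds to shift-reflexivity: ∀x ∀y (Rxy → Ryy).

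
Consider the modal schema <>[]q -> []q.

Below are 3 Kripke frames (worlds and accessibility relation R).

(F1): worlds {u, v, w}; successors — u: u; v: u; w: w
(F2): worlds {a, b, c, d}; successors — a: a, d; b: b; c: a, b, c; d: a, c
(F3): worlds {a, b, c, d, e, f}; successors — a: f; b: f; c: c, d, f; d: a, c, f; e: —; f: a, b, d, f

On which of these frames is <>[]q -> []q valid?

(F1)

The schema corresponds to the Euclidean property: forall x forall y forall z (Rxy & Rxz -> Ryz).
(F1): holds.
(F2): fails — Rad and Rad but not Rdd.
(F3): fails — Rcd and Rcd but not Rdd.
Valid on: (F1).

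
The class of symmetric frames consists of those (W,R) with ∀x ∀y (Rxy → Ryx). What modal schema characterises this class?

The condition is symmetry. The B schema r → □◇r defines it.
Suppose r→□◇r is valid. Take Rxy and set V(r)={x}. Then r at x, so □◇r at x, so ◇r at y, so some z with Ryz has r; z=x, i.e. Ryx.

r → □◇r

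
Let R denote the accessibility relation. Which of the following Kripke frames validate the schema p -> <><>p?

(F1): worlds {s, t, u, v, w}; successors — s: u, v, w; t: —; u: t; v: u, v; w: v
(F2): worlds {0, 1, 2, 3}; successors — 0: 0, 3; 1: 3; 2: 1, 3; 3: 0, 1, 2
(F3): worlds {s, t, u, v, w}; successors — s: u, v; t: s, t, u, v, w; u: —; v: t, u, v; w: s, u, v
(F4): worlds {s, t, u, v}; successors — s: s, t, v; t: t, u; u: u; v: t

This is the axiom for a generalized confluence (Geach) condition; its first-order frame correspondent is forall x exists w (x = w & x R^2 w).
(F1): fails — at s but no w* with s=w* and sR²w*.
(F2): ✓.
(F3): fails — at s but no w* with s=w* and sR²w*.
(F4): fails — at v but no w with v=w and vR²w.
Valid on: (F2).

(F2)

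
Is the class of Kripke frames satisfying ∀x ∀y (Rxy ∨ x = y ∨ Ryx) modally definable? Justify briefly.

Not modally definable

Modal frame validity is preserved under disjoint unions.
Take 4 disjoint single-world reflexive frames: each is trivially connected, but their disjoint union has 4 worlds with no edge between distinct components, so it is not connected.
So the class is not modally definable.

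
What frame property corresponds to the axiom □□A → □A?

density

Suppose □□A→□A is valid. Take Rxy and set V(A)={w : xR²w}. Then □□A at x, so □A at x, so A at y, i.e. ∃z(Rxz∧Rzy).
Conversely, any frame satisfying ∀x ∀y (Rxy → ∃z (Rxz ∧ Rzy)) validates the schema.
Frame condition: ∀x ∀y (Rxy → ∃z (Rxz ∧ Rzy)).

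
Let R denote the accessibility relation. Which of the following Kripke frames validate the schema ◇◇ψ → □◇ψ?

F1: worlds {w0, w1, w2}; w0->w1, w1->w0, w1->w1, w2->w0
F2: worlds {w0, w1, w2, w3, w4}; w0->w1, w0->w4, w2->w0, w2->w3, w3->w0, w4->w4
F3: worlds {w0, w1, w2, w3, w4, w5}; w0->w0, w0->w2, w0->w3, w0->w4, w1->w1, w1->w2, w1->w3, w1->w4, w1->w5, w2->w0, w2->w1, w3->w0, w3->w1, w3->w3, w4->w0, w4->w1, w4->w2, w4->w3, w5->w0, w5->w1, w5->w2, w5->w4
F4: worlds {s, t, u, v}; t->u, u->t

The schema corresponds to a generalized confluence (Geach) condition: ∀x ∀y ∀z ((xR²y ∧ xRz) → ∃w (y = w ∧ zRw)).
F1: fails — w1R²w0, w1Rw0 but no w with w0=w and w0Rw.
F2: fails — w0R²w4, w0Rw1 but no w with w4=w and w1Rw.
F3: fails — w0R²w1, w0Rw0 but no w with w1=w and w0Rw.
F4: holds.

F4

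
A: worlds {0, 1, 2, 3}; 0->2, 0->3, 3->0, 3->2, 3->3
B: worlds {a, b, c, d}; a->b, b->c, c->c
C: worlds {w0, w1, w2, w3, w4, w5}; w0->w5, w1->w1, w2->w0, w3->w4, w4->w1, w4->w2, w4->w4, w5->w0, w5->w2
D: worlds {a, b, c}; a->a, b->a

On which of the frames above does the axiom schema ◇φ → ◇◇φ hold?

Frame correspondent (Sahlqvist): ∀x ∀y (xRy → ∃w (y = w ∧ xR²w)) — i.e. a generalized confluence (Geach) condition.
A: holds.
B: fails — aRb but no w with b=w and aR²w.
C: fails — w0Rw5 but no w with w5=w and w0R²w.
D: holds.
Valid on: A, D.

A, D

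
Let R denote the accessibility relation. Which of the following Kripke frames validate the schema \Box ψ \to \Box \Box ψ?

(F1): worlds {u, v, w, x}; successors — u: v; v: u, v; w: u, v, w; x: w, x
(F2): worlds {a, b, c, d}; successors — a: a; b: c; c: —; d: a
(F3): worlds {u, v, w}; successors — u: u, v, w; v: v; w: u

Frame correspondent (Sahlqvist): \forall x \forall y \forall z (Rxy \wedge Ryz \to Rxz) — i.e. transitivity.
(F1): fails — Ruv and Rvu but not Ruu.
(F2): holds.
(F3): fails — Rwu and Ruv but not Rwv.
Valid on: (F2).

(F2)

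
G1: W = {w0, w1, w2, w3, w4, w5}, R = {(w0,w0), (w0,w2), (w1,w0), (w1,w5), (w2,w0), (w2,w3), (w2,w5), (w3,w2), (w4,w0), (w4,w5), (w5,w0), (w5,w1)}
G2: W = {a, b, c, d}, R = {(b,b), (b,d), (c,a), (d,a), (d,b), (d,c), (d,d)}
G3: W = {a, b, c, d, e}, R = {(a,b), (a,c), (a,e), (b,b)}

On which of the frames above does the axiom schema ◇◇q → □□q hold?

Frame correspondent (Sahlqvist): ∀x ∀y ∀z ((xR²y ∧ xR²z) → ∃w (y = w ∧ z = w)) — i.e. a generalized confluence (Geach) condition.
G1: fails — w0R²w0, w0R²w2 but w0 ≠ w2.
G2: fails — bR²a, bR²b but a ≠ b.
G3: condition met.

G3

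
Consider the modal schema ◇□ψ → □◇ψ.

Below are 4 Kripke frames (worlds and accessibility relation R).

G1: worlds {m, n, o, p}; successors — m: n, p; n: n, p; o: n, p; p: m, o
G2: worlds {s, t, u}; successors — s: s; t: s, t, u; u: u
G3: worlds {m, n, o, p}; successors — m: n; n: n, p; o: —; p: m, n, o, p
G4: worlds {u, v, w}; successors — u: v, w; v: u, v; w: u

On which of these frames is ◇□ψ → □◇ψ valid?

The schema corresponds to convergence: ∀x ∀y ∀z (Rxy ∧ Rxz → ∃w (Ryw ∧ Rzw)).
G1: fails — Rmn and Rmp but n and p have no common successor.
G2: fails — Rts and Rtu but s and u have no common successor.
G3: fails — Rpm and Rpo but m and o have no common successor.
G4: ✓.

G4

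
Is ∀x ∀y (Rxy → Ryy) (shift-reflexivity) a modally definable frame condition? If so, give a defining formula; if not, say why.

This is a Sahlqvist condition; the T□ axiom □(□r → r) defines it.
Suppose □(□r→r) is valid. Take Rxy and set V(r)={w : Ryw}. Then at y, □r holds; since □(□r→r) at x, □r→r at y, so r at y, i.e. Ryy.

Yes — defined by □(□r → r)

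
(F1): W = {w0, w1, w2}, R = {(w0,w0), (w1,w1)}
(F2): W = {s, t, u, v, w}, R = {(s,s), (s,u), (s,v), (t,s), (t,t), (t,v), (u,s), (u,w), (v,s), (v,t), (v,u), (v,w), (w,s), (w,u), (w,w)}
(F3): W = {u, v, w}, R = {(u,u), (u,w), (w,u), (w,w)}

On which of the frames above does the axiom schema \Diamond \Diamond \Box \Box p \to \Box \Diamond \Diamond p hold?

The schema corresponds to a generalized confluence (Geach) condition: \forall x \forall y \forall z ((x R^2 y \wedge xRz) \to \exists w (y R^2 w \wedge z R^2 w)).
(F1): satisfies the condition.
(F2): satisfies the condition.
(F3): satisfies the condition.
Valid on: (F1), (F2), (F3).

(F1), (F2), (F3)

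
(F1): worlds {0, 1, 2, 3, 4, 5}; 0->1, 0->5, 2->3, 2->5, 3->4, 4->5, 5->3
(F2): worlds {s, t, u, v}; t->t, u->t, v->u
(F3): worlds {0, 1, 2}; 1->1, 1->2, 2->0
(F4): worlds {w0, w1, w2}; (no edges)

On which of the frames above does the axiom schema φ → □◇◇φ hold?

(F4)

Frame correspondent (Sahlqvist): ∀x ∀z (xRz → ∃w (x = w ∧ zR²w)) — i.e. a generalized confluence (Geach) condition.
(F1): fails — 0R1 but no w with 0=w and 1R²w.
(F2): fails — uRt but no w with u=w and tR²w.
(F3): fails — 1R2 but no w with 1=w and 2R²w.
(F4): ✓.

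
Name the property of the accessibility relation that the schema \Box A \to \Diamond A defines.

Suppose □A→◇A is valid. At any x set V(A)=W. Then □A at x, so ◇A at x, so x has a successor.

seriality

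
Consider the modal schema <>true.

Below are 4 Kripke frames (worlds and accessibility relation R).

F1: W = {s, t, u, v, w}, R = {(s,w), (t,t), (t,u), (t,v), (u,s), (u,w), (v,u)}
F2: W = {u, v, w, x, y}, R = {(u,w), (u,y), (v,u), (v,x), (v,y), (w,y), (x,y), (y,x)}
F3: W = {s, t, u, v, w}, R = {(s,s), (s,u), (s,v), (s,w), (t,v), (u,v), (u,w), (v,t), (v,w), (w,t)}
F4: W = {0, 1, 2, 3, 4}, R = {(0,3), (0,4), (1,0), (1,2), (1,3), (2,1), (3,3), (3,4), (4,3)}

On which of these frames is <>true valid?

Frame correspondent (Sahlqvist): forall x exists y Rxy — i.e. seriality.
F1: fails — world w has no successor.
F2: ✓.
F3: ✓.
F4: ✓.
Valid on: F2, F3, F4.

F2, F3, F4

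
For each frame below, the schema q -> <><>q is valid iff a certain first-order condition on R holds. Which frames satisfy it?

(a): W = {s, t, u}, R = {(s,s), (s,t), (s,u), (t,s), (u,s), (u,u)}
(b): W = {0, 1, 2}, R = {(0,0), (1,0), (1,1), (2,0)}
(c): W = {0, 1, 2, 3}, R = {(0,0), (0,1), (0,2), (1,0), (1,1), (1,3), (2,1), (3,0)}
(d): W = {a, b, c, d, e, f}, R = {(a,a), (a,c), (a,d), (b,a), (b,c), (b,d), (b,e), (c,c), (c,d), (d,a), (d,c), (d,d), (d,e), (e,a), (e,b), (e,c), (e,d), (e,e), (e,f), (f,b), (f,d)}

Frame correspondent (Sahlqvist): forall x exists w (x = w & x R^2 w) — i.e. a generalized confluence (Geach) condition.
(a): condition met.
(b): fails — at 2 but no w with 2=w and 2R²w.
(c): fails — at 2 but no w with 2=w and 2R²w.
(d): fails — at f but no w with f=w and fR²w.

(a)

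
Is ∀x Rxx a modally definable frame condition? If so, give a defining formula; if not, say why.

The condition is reflexivity. A defining modal formula is □q → q.
Suppose □q→q is valid. At any x set V(q)={w : Rxw}. Then □q holds at x, so q holds at x, i.e. Rxx.

Yes, by □q → q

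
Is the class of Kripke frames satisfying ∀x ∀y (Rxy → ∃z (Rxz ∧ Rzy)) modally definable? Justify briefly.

Yes, by □□q → □q

Yes: it is density, defined by the C4 schema □□q → □q.
Suppose □□q→□q is valid. Take Rxy and set V(q)={w : xR²w}. Then □□q at x, so □q at x, so q at y, i.e. ∃z(Rxz∧Rzy).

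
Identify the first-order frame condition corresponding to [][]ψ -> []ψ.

This is the C4 axiom.
It corresponds to density: forall x forall y (Rxy -> exists z (Rxz & Rzy)).

density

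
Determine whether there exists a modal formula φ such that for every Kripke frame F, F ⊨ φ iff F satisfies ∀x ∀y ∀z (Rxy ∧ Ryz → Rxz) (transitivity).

The condition is transitivity. A defining modal formula is □q → □□q.
Suppose □q→□□q is valid. Take Rxy, Ryz and set V(q)={w : Rxw}. Then □q at x, so □□q at x, so □q at y, so q at z, i.e. Rxz.

Yes — defined by □q → □□q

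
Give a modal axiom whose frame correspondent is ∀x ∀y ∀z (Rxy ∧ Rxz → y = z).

◇q → □q

A defining formula is ◇q → □q (the CD axiom).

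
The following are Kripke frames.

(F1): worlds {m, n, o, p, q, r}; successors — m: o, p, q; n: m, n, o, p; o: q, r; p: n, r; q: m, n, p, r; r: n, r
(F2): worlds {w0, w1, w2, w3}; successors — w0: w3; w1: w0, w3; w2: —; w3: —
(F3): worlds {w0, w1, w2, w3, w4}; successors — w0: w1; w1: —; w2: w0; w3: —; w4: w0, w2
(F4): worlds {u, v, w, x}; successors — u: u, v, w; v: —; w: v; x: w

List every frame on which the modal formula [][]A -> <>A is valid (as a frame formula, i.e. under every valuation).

Frame correspondent (Sahlqvist): forall x exists w (x R^2 w & xRw) — i.e. a generalized confluence (Geach) condition.
(F1): condition met.
(F2): fails — at w0 but no w with w0R²w and w0Rw.
(F3): fails — at w0 but no w with w0R²w and w0Rw.
(F4): fails — at v but no t with vR²t and vRt.

(F1)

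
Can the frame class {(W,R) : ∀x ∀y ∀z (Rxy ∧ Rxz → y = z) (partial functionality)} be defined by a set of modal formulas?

The condition is partial functionality. A defining modal formula is ◇q → □q.
Suppose ◇q→□q is valid. Take Rxy, Rxz and set V(q)={y}. Then ◇q at x, so □q at x, so q at z, i.e. z=y.

Yes — defined by ◇q → □q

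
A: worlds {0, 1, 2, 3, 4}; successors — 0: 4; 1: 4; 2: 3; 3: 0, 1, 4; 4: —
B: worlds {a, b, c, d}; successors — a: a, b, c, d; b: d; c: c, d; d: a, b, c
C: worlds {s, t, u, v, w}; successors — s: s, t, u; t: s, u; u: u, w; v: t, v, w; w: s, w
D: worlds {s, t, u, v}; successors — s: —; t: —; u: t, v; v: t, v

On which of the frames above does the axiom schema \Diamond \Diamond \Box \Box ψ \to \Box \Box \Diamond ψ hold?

This is the axiom for a generalized confluence (Geach) condition; its first-order frame correspondent is \forall x \forall y \forall z ((x R^2 y \wedge x R^2 z) \to \exists w (y R^2 w \wedge zRw)).
A: fails — 2R²0, 2R²0 but no w with 0R²w and 0Rw.
B: fails — aR²b, aR²b but no w with bR²w and bRw.
C: condition met.
D: fails — uR²t, uR²t but no w with tR²w and tRw.
Valid on: C.

C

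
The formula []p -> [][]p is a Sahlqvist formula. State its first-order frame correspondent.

Suppose □p→□□p is valid. Take Rxy, Ryz and set V(p)={w : Rxw}. Then □p at x, so □□p at x, so □p at y, so p at z, i.e. Rxz.
The converse is a direct semantic check.
Frame condition: forall x forall y forall z (Rxy & Ryz -> Rxz).

transitivity: forall x forall y forall z (Rxy & Ryz -> Rxz)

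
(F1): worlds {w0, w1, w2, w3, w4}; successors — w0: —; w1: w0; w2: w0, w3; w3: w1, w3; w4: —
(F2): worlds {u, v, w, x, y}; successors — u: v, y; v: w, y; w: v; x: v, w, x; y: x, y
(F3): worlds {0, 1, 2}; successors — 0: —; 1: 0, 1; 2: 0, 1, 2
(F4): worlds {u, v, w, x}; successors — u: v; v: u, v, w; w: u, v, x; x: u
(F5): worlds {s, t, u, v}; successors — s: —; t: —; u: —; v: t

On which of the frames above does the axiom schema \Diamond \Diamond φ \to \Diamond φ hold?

(F3), (F5)

Frame correspondent (Sahlqvist): \forall x \forall y \forall z (Rxy \wedge Ryz \to Rxz) — i.e. transitivity.
(F1): fails — Rw3w1 and Rw1w0 but not Rw3w0.
(F2): fails — Ruv and Rvw but not Ruw.
(F3): ✓.
(F4): fails — Ruv and Rvw but not Ruw.
(F5): ✓.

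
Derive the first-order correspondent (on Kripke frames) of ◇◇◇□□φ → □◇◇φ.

∀x ∀y ∀z ((xR³y ∧ xRz) → ∃w (yR²w ∧ zR²w))

This is a Sahlqvist (Geach-type) schema ◇^3□^2φ → □^1◇^2φ.
Minimal-valuation argument: fix x; take any y with xR^3y and any z with xR^1z. Set V(φ) to the set of worlds R-reachable from y in exactly 2 steps. Then □^2φ holds at y, so the antecedent holds at x; validity forces ◇^2φ at z, giving a w with zR^2w and yR^2w.
First-order correspondent: ∀x ∀y ∀z ((xR³y ∧ xRz) → ∃w (yR²w ∧ zR²w)).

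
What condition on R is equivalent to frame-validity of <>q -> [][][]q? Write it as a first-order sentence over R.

forall x forall y forall z ((xRy & x R^3 z) -> exists w (y = w & z = w))

This is a Sahlqvist (Geach-type) schema ◇^1□^0q → □^3◇^0q.
First-order correspondent: forall x forall y forall z ((xRy & x R^3 z) -> exists w (y = w & z = w)).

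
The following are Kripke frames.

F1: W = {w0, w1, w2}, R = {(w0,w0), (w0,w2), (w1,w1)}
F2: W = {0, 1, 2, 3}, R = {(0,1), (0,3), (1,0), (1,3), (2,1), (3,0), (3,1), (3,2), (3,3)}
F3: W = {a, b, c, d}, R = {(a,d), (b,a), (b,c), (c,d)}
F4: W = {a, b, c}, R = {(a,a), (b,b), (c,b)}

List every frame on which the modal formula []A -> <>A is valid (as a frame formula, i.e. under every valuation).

Frame correspondent (Sahlqvist): forall x exists y Rxy — i.e. seriality.
F1: fails — world w2 has no successor.
F2: condition met.
F3: fails — world d has no successor.
F4: condition met.
Valid on: F2, F4.

F2, F4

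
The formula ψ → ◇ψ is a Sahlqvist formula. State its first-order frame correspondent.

This is a form of the T axiom.
Its frame correspondent is reflexivity — ∀x Rxx.

reflexivity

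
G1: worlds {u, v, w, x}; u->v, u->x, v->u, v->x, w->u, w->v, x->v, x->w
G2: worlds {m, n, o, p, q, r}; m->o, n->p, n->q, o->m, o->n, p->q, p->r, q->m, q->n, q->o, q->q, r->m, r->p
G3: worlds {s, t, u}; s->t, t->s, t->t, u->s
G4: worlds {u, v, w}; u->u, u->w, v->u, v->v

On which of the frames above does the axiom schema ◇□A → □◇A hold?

Frame correspondent (Sahlqvist): ∀x ∀y ∀z (Rxy ∧ Rxz → ∃w (Ryw ∧ Rzw)) — i.e. convergence.
G1: fails — Ruv and Rux but v and x have no common successor.
G2: fails — Ron and Rom but n and m have no common successor.
G3: satisfies the condition.
G4: fails — Ruw and Ruw but w and w have no common successor.
Valid on: G3.

G3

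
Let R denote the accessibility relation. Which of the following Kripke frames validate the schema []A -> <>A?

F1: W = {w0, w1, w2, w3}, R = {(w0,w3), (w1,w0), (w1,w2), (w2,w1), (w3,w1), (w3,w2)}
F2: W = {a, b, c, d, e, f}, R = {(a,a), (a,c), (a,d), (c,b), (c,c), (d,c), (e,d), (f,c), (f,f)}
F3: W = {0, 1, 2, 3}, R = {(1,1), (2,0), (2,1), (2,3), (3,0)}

This is the axiom for seriality; its first-order frame correspondent is forall x exists y Rxy.
F1: satisfies the condition.
F2: fails — world b has no successor.
F3: fails — world 0 has no successor.

F1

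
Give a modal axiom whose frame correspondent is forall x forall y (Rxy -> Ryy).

□(□p → p)

This is shift-reflexivity; the standard corresponding axiom is T□: □(□p → p).
Suppose □(□p→p) is valid. Take Rxy and set V(p)={w : Ryw}. Then at y, □p holds; since □(□p→p) at x, □p→p at y, so p at y, i.e. Ryy.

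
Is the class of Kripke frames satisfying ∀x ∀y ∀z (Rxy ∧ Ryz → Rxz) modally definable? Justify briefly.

Yes — defined by □r → □□r

This is a Sahlqvist condition; the 4 axiom □r → □□r defines it.
Suppose □r→□□r is valid. Take Rxy, Ryz and set V(r)={w : Rxw}. Then □r at x, so □□r at x, so □r at y, so r at z, i.e. Rxz.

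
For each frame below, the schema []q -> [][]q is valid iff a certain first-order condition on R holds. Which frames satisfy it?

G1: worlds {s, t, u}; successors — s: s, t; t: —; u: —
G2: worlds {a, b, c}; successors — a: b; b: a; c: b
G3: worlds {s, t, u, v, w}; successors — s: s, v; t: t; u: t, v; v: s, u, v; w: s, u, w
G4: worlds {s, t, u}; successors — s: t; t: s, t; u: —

G1

This is the axiom for transitivity; its first-order frame correspondent is forall x forall y forall z (Rxy & Ryz -> Rxz).
G1: holds.
G2: fails — Rab and Rba but not Raa.
G3: fails — Ruv and Rvu but not Ruu.
G4: fails — Rst and Rts but not Rss.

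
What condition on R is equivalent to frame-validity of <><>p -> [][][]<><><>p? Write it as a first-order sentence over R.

forall x forall y forall z ((x R^2 y & x R^3 z) -> exists w (y = w & z R^3 w))

This is a Sahlqvist (Geach-type) schema ◇^2□^0p → □^3◇^3p.
Minimal-valuation argument: fix x; take any y with xR^2y and any z with xR^3z. Set V(p) to the set of worlds R-reachable from y in exactly 0 steps. Then □^0p holds at y, so the antecedent holds at x; validity forces ◇^3p at z, giving a w with zR^3w and yR^0w.
First-order correspondent: forall x forall y forall z ((x R^2 y & x R^3 z) -> exists w (y = w & z R^3 w)).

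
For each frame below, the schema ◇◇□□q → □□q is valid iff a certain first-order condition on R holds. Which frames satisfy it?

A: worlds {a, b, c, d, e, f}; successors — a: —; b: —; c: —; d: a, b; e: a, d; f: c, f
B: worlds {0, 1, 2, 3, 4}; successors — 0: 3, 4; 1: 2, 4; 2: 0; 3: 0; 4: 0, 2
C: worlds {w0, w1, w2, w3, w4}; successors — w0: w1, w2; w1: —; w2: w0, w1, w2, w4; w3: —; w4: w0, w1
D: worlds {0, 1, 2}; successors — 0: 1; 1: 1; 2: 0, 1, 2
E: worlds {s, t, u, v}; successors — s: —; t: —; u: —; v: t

E

The schema corresponds to a generalized confluence (Geach) condition: ∀x ∀y ∀z ((xR²y ∧ xR²z) → ∃w (yR²w ∧ z = w)).
A: fails — eR²a, eR²a but no w with aR²w and a=w.
B: fails — 0R²2, 0R²0 but no w with 2R²w and 0=w.
C: fails — w0R²w1, w0R²w0 but no w with w1R²w and w0=w.
D: fails — 2R²0, 2R²0 but no w with 0R²w and 0=w.
E: ✓.
Valid on: E.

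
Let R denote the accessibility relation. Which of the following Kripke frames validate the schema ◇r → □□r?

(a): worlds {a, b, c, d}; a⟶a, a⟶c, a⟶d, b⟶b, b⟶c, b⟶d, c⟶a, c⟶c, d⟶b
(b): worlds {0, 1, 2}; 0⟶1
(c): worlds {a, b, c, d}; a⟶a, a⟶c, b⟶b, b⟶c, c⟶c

(b)

This is the axiom for a generalized confluence (Geach) condition; its first-order frame correspondent is ∀x ∀y ∀z ((xRy ∧ xR²z) → ∃w (y = w ∧ z = w)).
(a): fails — aRa, aR²b but a ≠ b.
(b): holds.
(c): fails — aRa, aR²c but a ≠ c.
Valid on: (b).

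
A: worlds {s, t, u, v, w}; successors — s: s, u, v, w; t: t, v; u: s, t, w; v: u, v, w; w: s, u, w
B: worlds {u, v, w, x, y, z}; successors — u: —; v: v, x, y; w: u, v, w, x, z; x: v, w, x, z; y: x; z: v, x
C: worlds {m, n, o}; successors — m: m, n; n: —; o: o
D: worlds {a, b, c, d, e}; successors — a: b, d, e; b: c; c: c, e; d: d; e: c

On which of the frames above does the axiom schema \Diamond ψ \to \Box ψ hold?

none

Frame correspondent (Sahlqvist): \forall x \forall y \forall z (Rxy \wedge Rxz \to y = z) — i.e. partial functionality.
A: fails — s sees both s and u.
B: fails — v sees both v and x.
C: fails — m sees both m and n.
D: fails — a sees both b and d.
Valid on no frame.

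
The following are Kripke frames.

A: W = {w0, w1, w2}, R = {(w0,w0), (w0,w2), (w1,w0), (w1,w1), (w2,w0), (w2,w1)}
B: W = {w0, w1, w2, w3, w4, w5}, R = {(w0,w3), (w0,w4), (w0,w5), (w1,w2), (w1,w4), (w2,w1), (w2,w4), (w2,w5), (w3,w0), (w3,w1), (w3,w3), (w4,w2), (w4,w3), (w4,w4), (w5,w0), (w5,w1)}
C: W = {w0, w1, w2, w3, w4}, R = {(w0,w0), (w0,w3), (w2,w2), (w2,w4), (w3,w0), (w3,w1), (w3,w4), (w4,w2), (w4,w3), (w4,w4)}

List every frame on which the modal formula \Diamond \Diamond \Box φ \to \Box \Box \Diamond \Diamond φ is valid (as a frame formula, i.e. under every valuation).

A

Frame correspondent (Sahlqvist): \forall x \forall y \forall z ((x R^2 y \wedge x R^2 z) \to \exists w (yRw \wedge z R^2 w)) — i.e. a generalized confluence (Geach) condition.
A: satisfies the condition.
B: fails — w1R²w5, w1R²w5 but no w with w5Rw and w5R²w.
C: fails — w0R²w0, w0R²w1 but no w with w0Rw and w1R²w.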